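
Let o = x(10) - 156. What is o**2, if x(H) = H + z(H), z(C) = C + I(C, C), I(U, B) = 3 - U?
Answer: 20449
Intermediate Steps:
z(C) = 3 (z(C) = C + (3 - C) = 3)
x(H) = 3 + H (x(H) = H + 3 = 3 + H)
o = -143 (o = (3 + 10) - 156 = 13 - 156 = -143)
o**2 = (-143)**2 = 20449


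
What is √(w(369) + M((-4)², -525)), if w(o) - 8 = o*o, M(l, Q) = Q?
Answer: 2*√33911 ≈ 368.30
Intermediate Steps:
w(o) = 8 + o² (w(o) = 8 + o*o = 8 + o²)
√(w(369) + M((-4)², -525)) = √((8 + 369²) - 525) = √((8 + 136161) - 525) = √(136169 - 525) = √135644 = 2*√33911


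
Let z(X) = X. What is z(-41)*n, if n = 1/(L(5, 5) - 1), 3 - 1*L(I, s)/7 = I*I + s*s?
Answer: 41/330 ≈ 0.12424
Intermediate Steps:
L(I, s) = 21 - 7*I² - 7*s² (L(I, s) = 21 - 7*(I*I + s*s) = 21 - 7*(I² + s²) = 21 + (-7*I² - 7*s²) = 21 - 7*I² - 7*s²)
n = -1/330 (n = 1/((21 - 7*5² - 7*5²) - 1) = 1/((21 - 7*25 - 7*25) - 1) = 1/((21 - 175 - 175) - 1) = 1/(-329 - 1) = 1/(-330) = -1/330 ≈ -0.0030303)
z(-41)*n = -41*(-1/330) = 41/330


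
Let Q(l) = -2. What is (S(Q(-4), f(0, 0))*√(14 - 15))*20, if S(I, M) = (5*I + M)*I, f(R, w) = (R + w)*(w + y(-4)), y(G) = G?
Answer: 400*I ≈ 400.0*I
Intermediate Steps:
f(R, w) = (-4 + w)*(R + w) (f(R, w) = (R + w)*(w - 4) = (R + w)*(-4 + w) = (-4 + w)*(R + w))
S(I, M) = I*(M + 5*I) (S(I, M) = (M + 5*I)*I = I*(M + 5*I))
(S(Q(-4), f(0, 0))*√(14 - 15))*20 = ((-2*((0² - 4*0 - 4*0 + 0*0) + 5*(-2)))*√(14 - 15))*20 = ((-2*((0 + 0 + 0 + 0) - 10))*√(-1))*20 = ((-2*(0 - 10))*I)*20 = ((-2*(-10))*I)*20 = (20*I)*20 = 400*I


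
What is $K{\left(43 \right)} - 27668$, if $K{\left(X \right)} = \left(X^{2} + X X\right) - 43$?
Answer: $-24013$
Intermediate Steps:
$K{\left(X \right)} = -43 + 2 X^{2}$ ($K{\left(X \right)} = \left(X^{2} + X^{2}\right) - 43 = 2 X^{2} - 43 = -43 + 2 X^{2}$)
$K{\left(43 \right)} - 27668 = \left(-43 + 2 \cdot 43^{2}\right) - 27668 = \left(-43 + 2 \cdot 1849\right) - 27668 = \left(-43 + 3698\right) - 27668 = 3655 - 27668 = -24013$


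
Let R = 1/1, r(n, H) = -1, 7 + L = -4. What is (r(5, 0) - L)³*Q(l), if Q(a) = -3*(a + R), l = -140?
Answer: 417000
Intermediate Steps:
L = -11 (L = -7 - 4 = -11)
R = 1
Q(a) = -3 - 3*a (Q(a) = -3*(a + 1) = -3*(1 + a) = -3 - 3*a)
(r(5, 0) - L)³*Q(l) = (-1 - 1*(-11))³*(-3 - 3*(-140)) = (-1 + 11)³*(-3 + 420) = 10³*417 = 1000*417 = 417000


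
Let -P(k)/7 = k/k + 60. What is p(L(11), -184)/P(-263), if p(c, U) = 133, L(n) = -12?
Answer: -19/61 ≈ -0.31148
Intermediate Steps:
P(k) = -427 (P(k) = -7*(k/k + 60) = -7*(1 + 60) = -7*61 = -427)
p(L(11), -184)/P(-263) = 133/(-427) = 133*(-1/427) = -19/61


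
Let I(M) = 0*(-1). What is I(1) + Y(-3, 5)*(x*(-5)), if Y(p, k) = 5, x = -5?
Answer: 125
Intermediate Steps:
I(M) = 0
I(1) + Y(-3, 5)*(x*(-5)) = 0 + 5*(-5*(-5)) = 0 + 5*25 = 0 + 125 = 125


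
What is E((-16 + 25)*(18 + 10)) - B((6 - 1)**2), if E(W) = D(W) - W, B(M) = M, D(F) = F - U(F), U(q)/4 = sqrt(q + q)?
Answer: -25 - 24*sqrt(14) ≈ -114.80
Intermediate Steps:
U(q) = 4*sqrt(2)*sqrt(q) (U(q) = 4*sqrt(q + q) = 4*sqrt(2*q) = 4*(sqrt(2)*sqrt(q)) = 4*sqrt(2)*sqrt(q))
D(F) = F - 4*sqrt(2)*sqrt(F)
E(W) = -4*sqrt(2)*sqrt(W) (E(W) = (W - 4*sqrt(2)*sqrt(W)) - W = -4*sqrt(2)*sqrt(W))
E((-16 + 25)*(18 + 10)) - B((6 - 1)**2) = -4*sqrt(2)*sqrt((-16 + 25)*(18 + 10)) - (6 - 1)**2 = -4*sqrt(2)*sqrt(9*28) - 1*5**2 = -4*sqrt(2)*sqrt(252) - 1*25 = -4*sqrt(2)*6*sqrt(7) - 25 = -24*sqrt(14) - 25 = -25 - 24*sqrt(14)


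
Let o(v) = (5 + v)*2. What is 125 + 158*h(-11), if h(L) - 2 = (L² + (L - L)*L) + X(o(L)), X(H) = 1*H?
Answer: 17663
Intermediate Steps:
o(v) = 10 + 2*v
X(H) = H
h(L) = 12 + L² + 2*L (h(L) = 2 + ((L² + (L - L)*L) + (10 + 2*L)) = 2 + ((L² + 0*L) + (10 + 2*L)) = 2 + ((L² + 0) + (10 + 2*L)) = 2 + (L² + (10 + 2*L)) = 2 + (10 + L² + 2*L) = 12 + L² + 2*L)
125 + 158*h(-11) = 125 + 158*(12 + (-11)² + 2*(-11)) = 125 + 158*(12 + 121 - 22) = 125 + 158*111 = 125 + 17538 = 17663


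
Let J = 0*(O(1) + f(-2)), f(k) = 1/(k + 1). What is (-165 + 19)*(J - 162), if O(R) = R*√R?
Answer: 23652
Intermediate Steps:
O(R) = R^(3/2)
f(k) = 1/(1 + k)
J = 0 (J = 0*(1^(3/2) + 1/(1 - 2)) = 0*(1 + 1/(-1)) = 0*(1 - 1) = 0*0 = 0)
(-165 + 19)*(J - 162) = (-165 + 19)*(0 - 162) = -146*(-162) = 23652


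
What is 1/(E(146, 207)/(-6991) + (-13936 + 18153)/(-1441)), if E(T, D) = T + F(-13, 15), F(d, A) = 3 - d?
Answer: -10074031/29714489 ≈ -0.33903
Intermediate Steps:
E(T, D) = 16 + T (E(T, D) = T + (3 - 1*(-13)) = T + (3 + 13) = T + 16 = 16 + T)
1/(E(146, 207)/(-6991) + (-13936 + 18153)/(-1441)) = 1/((16 + 146)/(-6991) + (-13936 + 18153)/(-1441)) = 1/(162*(-1/6991) + 4217*(-1/1441)) = 1/(-162/6991 - 4217/1441) = 1/(-29714489/10074031) = -10074031/29714489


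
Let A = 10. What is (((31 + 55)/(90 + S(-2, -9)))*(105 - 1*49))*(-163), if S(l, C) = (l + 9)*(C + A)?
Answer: -785008/97 ≈ -8092.9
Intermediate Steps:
S(l, C) = (9 + l)*(10 + C) (S(l, C) = (l + 9)*(C + 10) = (9 + l)*(10 + C))
(((31 + 55)/(90 + S(-2, -9)))*(105 - 1*49))*(-163) = (((31 + 55)/(90 + (90 + 9*(-9) + 10*(-2) - 9*(-2))))*(105 - 1*49))*(-163) = ((86/(90 + (90 - 81 - 20 + 18)))*(105 - 49))*(-163) = ((86/(90 + 7))*56)*(-163) = ((86/97)*56)*(-163) = (4816/97)*(-163) = -785008/97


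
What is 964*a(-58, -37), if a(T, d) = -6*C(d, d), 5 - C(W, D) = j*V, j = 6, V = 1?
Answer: 5784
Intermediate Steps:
C(W, D) = -1 (C(W, D) = 5 - 6 = -1)
a(T, d) = 6 (a(T, d) = -6*(-1) = 6)
964*a(-58, -37) = 964*6 = 5784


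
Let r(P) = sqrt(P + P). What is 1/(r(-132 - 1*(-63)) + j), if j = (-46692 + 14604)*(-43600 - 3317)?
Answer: 250912116/377741339733584759 - I*sqrt(138)/2266448038401508554 ≈ 6.6424e-10 - 5.1831e-18*I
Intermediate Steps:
r(P) = sqrt(2)*sqrt(P) (r(P) = sqrt(2*P) = sqrt(2)*sqrt(P))
j = 1505472696 (j = -32088*(-46917) = 1505472696)
1/(r(-132 - 1*(-63)) + j) = 1/(sqrt(2)*sqrt(-132 - 1*(-63)) + 1505472696) = 1/(sqrt(2)*sqrt(-132 + 63) + 1505472696) = 1/(sqrt(2)*sqrt(-69) + 1505472696) = 1/(sqrt(2)*(I*sqrt(69)) + 1505472696) = 1/(I*sqrt(138) + 1505472696) = 1/(1505472696 + I*sqrt(138))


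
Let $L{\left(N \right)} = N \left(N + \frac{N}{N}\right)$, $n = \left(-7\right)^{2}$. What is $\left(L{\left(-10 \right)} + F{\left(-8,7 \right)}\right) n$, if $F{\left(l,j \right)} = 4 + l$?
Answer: $4214$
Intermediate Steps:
$n = 49$
$L{\left(N \right)} = N \left(1 + N\right)$ ($L{\left(N \right)} = N \left(N + 1\right) = N \left(1 + N\right)$)
$\left(L{\left(-10 \right)} + F{\left(-8,7 \right)}\right) n = \left(- 10 \left(1 - 10\right) + \left(4 - 8\right)\right) 49 = \left(\left(-10\right) \left(-9\right) - 4\right) 49 = \left(90 - 4\right) 49 = 86 \cdot 49 = 4214$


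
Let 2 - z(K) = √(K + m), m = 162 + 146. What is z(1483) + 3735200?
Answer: 3735202 - 3*√199 ≈ 3.7352e+6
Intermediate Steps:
m = 308
z(K) = 2 - √(308 + K) (z(K) = 2 - √(K + 308) = 2 - √(308 + K))
z(1483) + 3735200 = (2 - √(308 + 1483)) + 3735200 = (2 - √1791) + 3735200 = (2 - 3*√199) + 3735200 = 3735202 - 3*√199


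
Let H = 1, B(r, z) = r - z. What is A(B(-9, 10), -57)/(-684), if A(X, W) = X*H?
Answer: 1/36 ≈ 0.027778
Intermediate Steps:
A(X, W) = X (A(X, W) = X*1 = X)
A(B(-9, 10), -57)/(-684) = (-9 - 1*10)/(-684) = (-9 - 10)*(-1/684) = -19*(-1/684) = 1/36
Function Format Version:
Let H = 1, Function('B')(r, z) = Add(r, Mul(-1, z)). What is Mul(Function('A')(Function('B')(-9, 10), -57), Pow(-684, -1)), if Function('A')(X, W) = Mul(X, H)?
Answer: Rational(1, 36) ≈ 0.027778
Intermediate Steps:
Function('A')(X, W) = X (Function('A')(X, W) = Mul(X, 1) = X)
Mul(Function('A')(Function('B')(-9, 10), -57), Pow(-684, -1)) = Mul(Add(-9, Mul(-1, 10)), Pow(-684, -1)) = Mul(Add(-9, -10), Rational(-1, 684)) = Mul(-19, Rational(-1, 684)) = Rational(1, 36)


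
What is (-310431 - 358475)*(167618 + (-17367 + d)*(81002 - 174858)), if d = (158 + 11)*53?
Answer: -528098998003668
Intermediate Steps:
d = 8957 (d = 169*53 = 8957)
(-310431 - 358475)*(167618 + (-17367 + d)*(81002 - 174858)) = (-310431 - 358475)*(167618 + (-17367 + 8957)*(81002 - 174858)) = -668906*(167618 - 8410*(-93856)) = -668906*(167618 + 789328960) = -668906*789496578 = -528098998003668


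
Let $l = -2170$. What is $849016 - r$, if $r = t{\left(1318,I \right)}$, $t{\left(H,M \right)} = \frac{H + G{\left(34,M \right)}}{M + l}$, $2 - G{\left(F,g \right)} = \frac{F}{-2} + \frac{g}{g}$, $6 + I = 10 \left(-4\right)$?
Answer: $\frac{235177599}{277} \approx 8.4902 \cdot 10^{5}$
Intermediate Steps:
$I = -46$ ($I = -6 + 10 \left(-4\right) = -6 - 40 = -46$)
$G{\left(F,g \right)} = 1 + \frac{F}{2}$ ($G{\left(F,g \right)} = 2 - \left(\frac{F}{-2} + \frac{g}{g}\right) = 2 - \left(F \left(- \frac{1}{2}\right) + 1\right) = 2 - \left(- \frac{F}{2} + 1\right) = 2 - \left(1 - \frac{F}{2}\right) = 2 + \left(-1 + \frac{F}{2}\right) = 1 + \frac{F}{2}$)
$t{\left(H,M \right)} = \frac{18 + H}{-2170 + M}$ ($t{\left(H,M \right)} = \frac{H + \left(1 + \frac{1}{2} \cdot 34\right)}{M - 2170} = \frac{H + \left(1 + 17\right)}{-2170 + M} = \frac{H + 18}{-2170 + M} = \frac{18 + H}{-2170 + M}$)
$r = - \frac{167}{277}$ ($r = \frac{18 + 1318}{-2170 - 46} = \frac{1}{-2216} \cdot 1336 = \left(- \frac{1}{2216}\right) 1336 = - \frac{167}{277} \approx -0.60289$)
$849016 - r = 849016 - - \frac{167}{277} = 849016 + \frac{167}{277} = \frac{235177599}{277}$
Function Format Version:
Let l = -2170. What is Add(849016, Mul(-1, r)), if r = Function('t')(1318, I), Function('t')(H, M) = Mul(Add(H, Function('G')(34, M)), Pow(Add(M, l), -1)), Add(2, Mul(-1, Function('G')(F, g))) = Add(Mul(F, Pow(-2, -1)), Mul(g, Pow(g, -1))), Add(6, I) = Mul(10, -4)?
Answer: Rational(235177599, 277) ≈ 8.4902e+5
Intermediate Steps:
I = -46 (I = Add(-6, Mul(10, -4)) = Add(-6, -40) = -46)
Function('G')(F, g) = Add(1, Mul(Rational(1, 2), F)) (Function('G')(F, g) = Add(2, Mul(-1, Add(Mul(F, Pow(-2, -1)), Mul(g, Pow(g, -1))))) = Add(2, Mul(-1, Add(Mul(F, Rational(-1, 2)), 1))) = Add(2, Mul(-1, Add(Mul(Rational(-1, 2), F), 1))) = Add(2, Mul(-1, Add(1, Mul(Rational(-1, 2), F)))) = Add(2, Add(-1, Mul(Rational(1, 2), F))) = Add(1, Mul(Rational(1, 2), F)))
Function('t')(H, M) = Mul(Pow(Add(-2170, M), -1), Add(18, H)) (Function('t')(H, M) = Mul(Add(H, Add(1, Mul(Rational(1, 2), 34))), Pow(Add(M, -2170), -1)) = Mul(Add(H, Add(1, 17)), Pow(Add(-2170, M), -1)) = Mul(Add(H, 18), Pow(Add(-2170, M), -1)) = Mul(Add(18, H), Pow(Add(-2170, M), -1)) = Mul(Pow(Add(-2170, M), -1), Add(18, H)))
r = Rational(-167, 277) (r = Mul(Pow(Add(-2170, -46), -1), Add(18, 1318)) = Mul(Pow(-2216, -1), 1336) = Mul(Rational(-1, 2216), 1336) = Rational(-167, 277) ≈ -0.60289)
Add(849016, Mul(-1, r)) = Add(849016, Mul(-1, Rational(-167, 277))) = Add(849016, Rational(167, 277)) = Rational(235177599, 277)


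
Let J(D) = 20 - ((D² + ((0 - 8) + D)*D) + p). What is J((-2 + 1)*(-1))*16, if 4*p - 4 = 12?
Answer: 352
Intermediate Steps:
p = 4 (p = 1 + (¼)*12 = 1 + 3 = 4)
J(D) = 16 - D² - D*(-8 + D) (J(D) = 20 - ((D² + ((0 - 8) + D)*D) + 4) = 20 - ((D² + (-8 + D)*D) + 4) = 20 - ((D² + D*(-8 + D)) + 4) = 20 - (4 + D² + D*(-8 + D)) = 20 + (-4 - D² - D*(-8 + D)) = 16 - D² - D*(-8 + D))
J((-2 + 1)*(-1))*16 = (16 - 2*(-2 + 1)² + 8*((-2 + 1)*(-1)))*16 = (16 - 2*(-1*(-1))² + 8*(-1*(-1)))*16 = (16 - 2*1² + 8*1)*16 = (16 - 2*1 + 8)*16 = (16 - 2 + 8)*16 = 22*16 = 352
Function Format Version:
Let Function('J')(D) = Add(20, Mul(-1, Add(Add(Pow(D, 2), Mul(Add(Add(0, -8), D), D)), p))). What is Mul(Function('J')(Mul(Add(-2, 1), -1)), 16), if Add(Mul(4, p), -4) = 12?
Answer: 352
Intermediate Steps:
p = 4 (p = Add(1, Mul(Rational(1, 4), 12)) = Add(1, 3) = 4)
Function('J')(D) = Add(16, Mul(-1, Pow(D, 2)), Mul(-1, D, Add(-8, D))) (Function('J')(D) = Add(20, Mul(-1, Add(Add(Pow(D, 2), Mul(Add(Add(0, -8), D), D)), 4))) = Add(20, Mul(-1, Add(Add(Pow(D, 2), Mul(Add(-8, D), D)), 4))) = Add(20, Mul(-1, Add(Add(Pow(D, 2), Mul(D, Add(-8, D))), 4))) = Add(20, Mul(-1, Add(4, Pow(D, 2), Mul(D, Add(-8, D))))) = Add(20, Add(-4, Mul(-1, Pow(D, 2)), Mul(-1, D, Add(-8, D)))) = Add(16, Mul(-1, Pow(D, 2)), Mul(-1, D, Add(-8, D))))
Mul(Function('J')(Mul(Add(-2, 1), -1)), 16) = Mul(Add(16, Mul(-2, Pow(Mul(Add(-2, 1), -1), 2)), Mul(8, Mul(Add(-2, 1), -1))), 16) = Mul(Add(16, Mul(-2, Pow(Mul(-1, -1), 2)), Mul(8, Mul(-1, -1))), 16) = Mul(Add(16, Mul(-2, Pow(1, 2)), Mul(8, 1)), 16) = Mul(Add(16, Mul(-2, 1), 8), 16) = Mul(Add(16, -2, 8), 16) = Mul(22, 16) = 352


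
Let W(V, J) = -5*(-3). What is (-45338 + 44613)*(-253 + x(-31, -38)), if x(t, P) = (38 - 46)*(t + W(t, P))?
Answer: 90625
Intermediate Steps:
W(V, J) = 15
x(t, P) = -120 - 8*t (x(t, P) = (38 - 46)*(t + 15) = -8*(15 + t) = -120 - 8*t)
(-45338 + 44613)*(-253 + x(-31, -38)) = (-45338 + 44613)*(-253 + (-120 - 8*(-31))) = -725*(-253 + (-120 + 248)) = -725*(-253 + 128) = -725*(-125) = 90625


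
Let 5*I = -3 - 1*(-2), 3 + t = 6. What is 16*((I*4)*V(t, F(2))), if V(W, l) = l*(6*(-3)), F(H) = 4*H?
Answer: 9216/5 ≈ 1843.2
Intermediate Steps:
t = 3 (t = -3 + 6 = 3)
I = -⅕ (I = (-3 - 1*(-2))/5 = (-3 + 2)/5 = (⅕)*(-1) = -⅕ ≈ -0.20000)
V(W, l) = -18*l (V(W, l) = l*(-18) = -18*l)
16*((I*4)*V(t, F(2))) = 16*((-⅕*4)*(-72*2)) = 16*(-(-72)*8/5) = 16*(-⅘*(-144)) = 16*(576/5) = 9216/5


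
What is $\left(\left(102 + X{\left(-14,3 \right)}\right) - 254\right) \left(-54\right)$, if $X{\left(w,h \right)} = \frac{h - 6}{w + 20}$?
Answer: $8235$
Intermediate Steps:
$X{\left(w,h \right)} = \frac{-6 + h}{20 + w}$
$\left(\left(102 + X{\left(-14,3 \right)}\right) - 254\right) \left(-54\right) = \left(\left(102 + \frac{-6 + 3}{20 - 14}\right) - 254\right) \left(-54\right) = \left(\left(102 + \frac{1}{6} \left(-3\right)\right) - 254\right) \left(-54\right) = \left(\left(102 - \frac{1}{2}\right) - 254\right) \left(-54\right) = \left(\frac{203}{2} - 254\right) \left(-54\right) = \left(- \frac{305}{2}\right) \left(-54\right) = 8235$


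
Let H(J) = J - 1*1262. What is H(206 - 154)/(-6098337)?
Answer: 1210/6098337 ≈ 0.00019841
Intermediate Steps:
H(J) = -1262 + J (H(J) = J - 1262 = -1262 + J)
H(206 - 154)/(-6098337) = (-1262 + (206 - 154))/(-6098337) = (-1262 + 52)*(-1/6098337) = -1210*(-1/6098337) = 1210/6098337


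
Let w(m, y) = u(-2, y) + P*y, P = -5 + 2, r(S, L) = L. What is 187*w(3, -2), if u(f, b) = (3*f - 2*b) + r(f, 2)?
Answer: 1122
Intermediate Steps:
P = -3
u(f, b) = 2 - 2*b + 3*f (u(f, b) = (3*f - 2*b) + 2 = (-2*b + 3*f) + 2 = 2 - 2*b + 3*f)
w(m, y) = -4 - 5*y (w(m, y) = (2 - 2*y + 3*(-2)) - 3*y = (2 - 2*y - 6) - 3*y = (-4 - 2*y) - 3*y = -4 - 5*y)
187*w(3, -2) = 187*(-4 - 5*(-2)) = 187*(-4 + 10) = 187*6 = 1122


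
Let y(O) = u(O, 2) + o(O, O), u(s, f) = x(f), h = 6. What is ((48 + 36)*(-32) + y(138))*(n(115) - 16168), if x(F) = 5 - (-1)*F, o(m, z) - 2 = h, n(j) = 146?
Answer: 42826806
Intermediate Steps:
o(m, z) = 8 (o(m, z) = 2 + 6 = 8)
x(F) = 5 + F
u(s, f) = 5 + f
y(O) = 15 (y(O) = (5 + 2) + 8 = 7 + 8 = 15)
((48 + 36)*(-32) + y(138))*(n(115) - 16168) = ((48 + 36)*(-32) + 15)*(146 - 16168) = (84*(-32) + 15)*(-16022) = (-2688 + 15)*(-16022) = -2673*(-16022) = 42826806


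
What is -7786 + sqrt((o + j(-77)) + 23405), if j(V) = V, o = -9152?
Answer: -7786 + 4*sqrt(886) ≈ -7666.9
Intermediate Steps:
-7786 + sqrt((o + j(-77)) + 23405) = -7786 + sqrt((-9152 - 77) + 23405) = -7786 + sqrt(-9229 + 23405) = -7786 + sqrt(14176) = -7786 + 4*sqrt(886)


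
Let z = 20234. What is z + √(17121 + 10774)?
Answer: 20234 + √27895 ≈ 20401.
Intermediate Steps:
z + √(17121 + 10774) = 20234 + √(17121 + 10774) = 20234 + √27895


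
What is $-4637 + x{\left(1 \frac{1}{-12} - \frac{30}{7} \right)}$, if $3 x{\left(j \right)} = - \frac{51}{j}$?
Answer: $- \frac{1700351}{367} \approx -4633.1$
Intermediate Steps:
$x{\left(j \right)} = - \frac{17}{j}$ ($x{\left(j \right)} = \frac{\left(-51\right) \frac{1}{j}}{3} = - \frac{17}{j}$)
$-4637 + x{\left(1 \frac{1}{-12} - \frac{30}{7} \right)} = -4637 - \frac{17}{1 \frac{1}{-12} - \frac{30}{7}} = -4637 - \frac{17}{1 \left(- \frac{1}{12}\right) - \frac{30}{7}} = -4637 - \frac{17}{- \frac{1}{12} - \frac{30}{7}} = -4637 - \frac{17}{- \frac{367}{84}} = -4637 - - \frac{1428}{367} = -4637 + \frac{1428}{367} = - \frac{1700351}{367}$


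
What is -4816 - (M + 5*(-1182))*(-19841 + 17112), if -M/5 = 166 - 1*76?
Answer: -17361256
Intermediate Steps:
M = -450 (M = -5*(166 - 1*76) = -5*(166 - 76) = -5*90 = -450)
-4816 - (M + 5*(-1182))*(-19841 + 17112) = -4816 - (-450 + 5*(-1182))*(-19841 + 17112) = -4816 - (-450 - 5910)*(-2729) = -4816 - (-6360)*(-2729) = -4816 - 1*17356440 = -4816 - 17356440 = -17361256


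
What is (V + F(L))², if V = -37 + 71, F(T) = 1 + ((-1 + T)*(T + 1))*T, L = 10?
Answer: 1050625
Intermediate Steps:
F(T) = 1 + T*(1 + T)*(-1 + T) (F(T) = 1 + ((-1 + T)*(1 + T))*T = 1 + ((1 + T)*(-1 + T))*T = 1 + T*(1 + T)*(-1 + T))
V = 34
(V + F(L))² = (34 + (1 + 10³ - 1*10))² = (34 + (1 + 1000 - 10))² = (34 + 991)² = 1025² = 1050625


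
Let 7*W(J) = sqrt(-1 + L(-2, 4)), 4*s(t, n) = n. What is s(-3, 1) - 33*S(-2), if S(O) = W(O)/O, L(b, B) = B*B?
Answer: 1/4 + 33*sqrt(15)/14 ≈ 9.3792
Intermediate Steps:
s(t, n) = n/4
L(b, B) = B**2
W(J) = sqrt(15)/7 (W(J) = sqrt(-1 + 4**2)/7 = sqrt(-1 + 16)/7 = sqrt(15)/7)
S(O) = sqrt(15)/(7*O) (S(O) = (sqrt(15)/7)/O = sqrt(15)/(7*O))
s(-3, 1) - 33*S(-2) = (1/4)*1 - 33*sqrt(15)/(7*(-2)) = 1/4 - 33*sqrt(15)*(-1)/(7*2) = 1/4 - (-33)*sqrt(15)/14 = 1/4 + 33*sqrt(15)/14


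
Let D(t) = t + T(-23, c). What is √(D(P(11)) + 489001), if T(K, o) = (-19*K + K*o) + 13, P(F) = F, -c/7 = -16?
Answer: √486886 ≈ 697.77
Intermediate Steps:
c = 112 (c = -7*(-16) = 112)
T(K, o) = 13 - 19*K + K*o
D(t) = -2126 + t (D(t) = t + (13 - 19*(-23) - 23*112) = t + (13 + 437 - 2576) = t - 2126 = -2126 + t)
√(D(P(11)) + 489001) = √((-2126 + 11) + 489001) = √(-2115 + 489001) = √486886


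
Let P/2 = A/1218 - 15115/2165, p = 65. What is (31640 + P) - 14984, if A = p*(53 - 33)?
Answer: 4389018118/263697 ≈ 16644.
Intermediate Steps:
A = 1300 (A = 65*(53 - 33) = 65*20 = 1300)
P = -3119114/263697 (P = 2*(1300/1218 - 15115/2165) = 2*(1300*(1/1218) - 15115*1/2165) = 2*(650/609 - 3023/433) = 2*(-1559557/263697) = -3119114/263697 ≈ -11.828)
(31640 + P) - 14984 = (31640 - 3119114/263697) - 14984 = 8340253966/263697 - 14984 = 4389018118/263697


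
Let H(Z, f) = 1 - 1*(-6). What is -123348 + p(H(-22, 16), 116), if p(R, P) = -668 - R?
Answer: -124023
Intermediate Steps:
H(Z, f) = 7 (H(Z, f) = 1 + 6 = 7)
-123348 + p(H(-22, 16), 116) = -123348 + (-668 - 1*7) = -123348 + (-668 - 7) = -123348 - 675 = -124023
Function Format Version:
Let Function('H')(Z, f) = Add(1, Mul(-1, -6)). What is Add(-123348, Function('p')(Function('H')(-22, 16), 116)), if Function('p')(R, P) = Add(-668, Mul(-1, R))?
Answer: -124023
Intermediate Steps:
Function('H')(Z, f) = 7 (Function('H')(Z, f) = Add(1, 6) = 7)
Add(-123348, Function('p')(Function('H')(-22, 16), 116)) = Add(-123348, Add(-668, Mul(-1, 7))) = Add(-123348, Add(-668, -7)) = Add(-123348, -675) = -124023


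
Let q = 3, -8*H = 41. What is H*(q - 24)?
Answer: 861/8 ≈ 107.63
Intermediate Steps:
H = -41/8 (H = -1/8*41 = -41/8 ≈ -5.1250)
H*(q - 24) = -41*(3 - 24)/8 = -41/8*(-21) = 861/8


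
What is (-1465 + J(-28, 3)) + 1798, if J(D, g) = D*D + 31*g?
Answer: 1210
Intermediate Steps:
J(D, g) = D² + 31*g
(-1465 + J(-28, 3)) + 1798 = (-1465 + ((-28)² + 31*3)) + 1798 = (-1465 + (784 + 93)) + 1798 = (-1465 + 877) + 1798 = -588 + 1798 = 1210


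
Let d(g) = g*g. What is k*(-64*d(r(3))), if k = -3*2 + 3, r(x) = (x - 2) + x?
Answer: 3072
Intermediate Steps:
r(x) = -2 + 2*x (r(x) = (-2 + x) + x = -2 + 2*x)
d(g) = g²
k = -3 (k = -6 + 3 = -3)
k*(-64*d(r(3))) = -(-192)*(-2 + 2*3)² = -(-192)*(-2 + 6)² = -(-192)*4² = -(-192)*16 = -3*(-1024) = 3072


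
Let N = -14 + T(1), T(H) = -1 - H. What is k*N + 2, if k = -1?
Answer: 18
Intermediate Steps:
N = -16 (N = -14 + (-1 - 1*1) = -14 + (-1 - 1) = -14 - 2 = -16)
k*N + 2 = -1*(-16) + 2 = 16 + 2 = 18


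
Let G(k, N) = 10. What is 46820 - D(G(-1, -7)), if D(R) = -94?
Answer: 46914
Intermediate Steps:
46820 - D(G(-1, -7)) = 46820 - 1*(-94) = 46820 + 94 = 46914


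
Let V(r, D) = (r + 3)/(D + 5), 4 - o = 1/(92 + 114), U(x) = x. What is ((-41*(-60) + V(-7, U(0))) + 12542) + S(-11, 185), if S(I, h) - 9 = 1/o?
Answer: 61768003/4115 ≈ 15010.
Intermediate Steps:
o = 823/206 (o = 4 - 1/(92 + 114) = 4 - 1/206 = 823/206 ≈ 3.9951)
S(I, h) = 7613/823 (S(I, h) = 9 + 1/(823/206) = 9 + 206/823 = 7613/823)
V(r, D) = (3 + r)/(5 + D)
((-41*(-60) + V(-7, U(0))) + 12542) + S(-11, 185) = ((-41*(-60) + (3 - 7)/(5 + 0)) + 12542) + 7613/823 = ((2460 - 4/5) + 12542) + 7613/823 = ((2460 + (⅕)*(-4)) + 12542) + 7613/823 = ((2460 - ⅘) + 12542) + 7613/823 = (12296/5 + 12542) + 7613/823 = 75006/5 + 7613/823 = 61768003/4115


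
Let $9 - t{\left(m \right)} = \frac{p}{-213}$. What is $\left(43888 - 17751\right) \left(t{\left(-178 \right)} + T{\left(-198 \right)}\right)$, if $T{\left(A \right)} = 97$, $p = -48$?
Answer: $\frac{196288870}{71} \approx 2.7646 \cdot 10^{6}$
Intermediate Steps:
$t{\left(m \right)} = \frac{623}{71}$ ($t{\left(m \right)} = 9 - - \frac{48}{-213} = 9 - \left(-48\right) \left(- \frac{1}{213}\right) = 9 - \frac{16}{71} = \frac{623}{71}$)
$\left(43888 - 17751\right) \left(t{\left(-178 \right)} + T{\left(-198 \right)}\right) = \left(43888 - 17751\right) \left(\frac{623}{71} + 97\right) = 26137 \cdot \frac{7510}{71} = \frac{196288870}{71}$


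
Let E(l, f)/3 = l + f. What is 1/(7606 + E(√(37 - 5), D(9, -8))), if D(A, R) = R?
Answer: 3791/28743218 - 3*√2/14371609 ≈ 0.00013160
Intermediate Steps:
E(l, f) = 3*f + 3*l (E(l, f) = 3*(l + f) = 3*(f + l) = 3*f + 3*l)
1/(7606 + E(√(37 - 5), D(9, -8))) = 1/(7606 + (3*(-8) + 3*√(37 - 5))) = 1/(7606 + (-24 + 3*√32)) = 1/(7606 + (-24 + 3*(4*√2))) = 1/(7606 + (-24 + 12*√2)) = 1/(7582 + 12*√2)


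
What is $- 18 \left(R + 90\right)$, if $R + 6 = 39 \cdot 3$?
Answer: $-3618$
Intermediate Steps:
$R = 111$ ($R = -6 + 39 \cdot 3 = -6 + 117 = 111$)
$- 18 \left(R + 90\right) = - 18 \left(111 + 90\right) = \left(-18\right) 201 = -3618$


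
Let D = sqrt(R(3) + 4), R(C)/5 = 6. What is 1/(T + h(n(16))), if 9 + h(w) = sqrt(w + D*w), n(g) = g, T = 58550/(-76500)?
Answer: -1/(14941/1530 - 4*sqrt(1 + sqrt(34))) ≈ 1.4512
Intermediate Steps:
T = -1171/1530 (T = 58550*(-1/76500) = -1171/1530 ≈ -0.76536)
R(C) = 30 (R(C) = 5*6 = 30)
D = sqrt(34) (D = sqrt(30 + 4) = sqrt(34) ≈ 5.8309)
h(w) = -9 + sqrt(w + w*sqrt(34)) (h(w) = -9 + sqrt(w + sqrt(34)*w) = -9 + sqrt(w + w*sqrt(34)))
1/(T + h(n(16))) = 1/(-1171/1530 + (-9 + sqrt(16)*sqrt(1 + sqrt(34)))) = 1/(-1171/1530 + (-9 + 4*sqrt(1 + sqrt(34)))) = 1/(-14941/1530 + 4*sqrt(1 + sqrt(34)))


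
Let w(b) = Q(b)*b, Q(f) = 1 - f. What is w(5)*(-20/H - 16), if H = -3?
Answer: 560/3 ≈ 186.67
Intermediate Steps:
w(b) = b*(1 - b) (w(b) = (1 - b)*b = b*(1 - b))
w(5)*(-20/H - 16) = (5*(1 - 1*5))*(-20/(-3) - 16) = (5*(1 - 5))*(-20*(-1/3) - 16) = (5*(-4))*(20/3 - 16) = -20*(-28/3) = 560/3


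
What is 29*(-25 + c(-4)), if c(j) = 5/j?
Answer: -3045/4 ≈ -761.25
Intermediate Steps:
29*(-25 + c(-4)) = 29*(-25 + 5/(-4)) = 29*(-25 + 5*(-¼)) = 29*(-25 - 5/4) = 29*(-105/4) = -3045/4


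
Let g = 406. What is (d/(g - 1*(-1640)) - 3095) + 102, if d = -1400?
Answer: -3062539/1023 ≈ -2993.7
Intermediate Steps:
(d/(g - 1*(-1640)) - 3095) + 102 = (-1400/(406 - 1*(-1640)) - 3095) + 102 = (-1400/(406 + 1640) - 3095) + 102 = (-1400/2046 - 3095) + 102 = (-1400*1/2046 - 3095) + 102 = (-700/1023 - 3095) + 102 = -3166885/1023 + 102 = -3062539/1023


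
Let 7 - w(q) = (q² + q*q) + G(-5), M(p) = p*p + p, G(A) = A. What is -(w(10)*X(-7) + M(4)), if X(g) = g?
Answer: -1336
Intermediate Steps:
M(p) = p + p² (M(p) = p² + p = p + p²)
w(q) = 12 - 2*q² (w(q) = 7 - ((q² + q*q) - 5) = 7 - ((q² + q²) - 5) = 7 - (2*q² - 5) = 7 - (-5 + 2*q²) = 7 + (5 - 2*q²) = 12 - 2*q²)
-(w(10)*X(-7) + M(4)) = -((12 - 2*10²)*(-7) + 4*(1 + 4)) = -((12 - 2*100)*(-7) + 4*5) = -((12 - 200)*(-7) + 20) = -(-188*(-7) + 20) = -(1316 + 20) = -1*1336 = -1336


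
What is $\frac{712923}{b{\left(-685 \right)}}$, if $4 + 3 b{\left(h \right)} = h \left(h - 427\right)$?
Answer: $\frac{2138769}{761716} \approx 2.8078$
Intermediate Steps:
$b{\left(h \right)} = - \frac{4}{3} + \frac{h \left(-427 + h\right)}{3}$ ($b{\left(h \right)} = - \frac{4}{3} + \frac{h \left(h - 427\right)}{3} = - \frac{4}{3} + \frac{h \left(-427 + h\right)}{3}$)
$\frac{712923}{b{\left(-685 \right)}} = \frac{712923}{- \frac{4}{3} - - \frac{292495}{3} + \frac{\left(-685\right)^{2}}{3}} = \frac{712923}{- \frac{4}{3} + \frac{292495}{3} + \frac{1}{3} \cdot 469225} = \frac{712923}{- \frac{4}{3} + \frac{292495}{3} + \frac{469225}{3}} = \frac{712923}{\frac{761716}{3}} = 712923 \cdot \frac{3}{761716} = \frac{2138769}{761716}$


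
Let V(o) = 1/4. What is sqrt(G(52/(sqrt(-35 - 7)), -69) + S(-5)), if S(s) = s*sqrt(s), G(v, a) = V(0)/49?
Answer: sqrt(1 - 980*I*sqrt(5))/14 ≈ 2.3649 - 2.3638*I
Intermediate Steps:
V(o) = 1/4
G(v, a) = 1/196 (G(v, a) = (1/4)/49 = (1/4)*(1/49) = 1/196)
S(s) = s**(3/2)
sqrt(G(52/(sqrt(-35 - 7)), -69) + S(-5)) = sqrt(1/196 + (-5)**(3/2)) = sqrt(1/196 - 5*I*sqrt(5))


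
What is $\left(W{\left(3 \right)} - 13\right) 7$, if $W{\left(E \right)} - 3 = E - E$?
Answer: $-70$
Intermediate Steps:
$W{\left(E \right)} = 3$ ($W{\left(E \right)} = 3 + \left(E - E\right) = 3 + 0 = 3$)
$\left(W{\left(3 \right)} - 13\right) 7 = \left(3 - 13\right) 7 = \left(-10\right) 7 = -70$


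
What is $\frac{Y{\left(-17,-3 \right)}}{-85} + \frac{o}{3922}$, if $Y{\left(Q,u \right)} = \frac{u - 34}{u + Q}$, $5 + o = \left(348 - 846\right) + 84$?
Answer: $- \frac{428707}{3333700} \approx -0.1286$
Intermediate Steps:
$o = -419$ ($o = -5 + \left(\left(348 - 846\right) + 84\right) = -5 + \left(-498 + 84\right) = -5 - 414 = -419$)
$Y{\left(Q,u \right)} = \frac{-34 + u}{Q + u}$
$\frac{Y{\left(-17,-3 \right)}}{-85} + \frac{o}{3922} = \frac{\frac{1}{-17 - 3} \left(-34 - 3\right)}{-85} - \frac{419}{3922} = \frac{1}{-20} \left(-37\right) \left(- \frac{1}{85}\right) - \frac{419}{3922} = \left(- \frac{1}{20}\right) \left(-37\right) \left(- \frac{1}{85}\right) - \frac{419}{3922} = \frac{37}{20} \left(- \frac{1}{85}\right) - \frac{419}{3922} = - \frac{37}{1700} - \frac{419}{3922} = - \frac{428707}{3333700}$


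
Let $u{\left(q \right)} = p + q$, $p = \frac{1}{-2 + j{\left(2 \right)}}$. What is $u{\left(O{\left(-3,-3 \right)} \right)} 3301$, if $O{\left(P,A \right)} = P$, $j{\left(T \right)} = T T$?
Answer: $- \frac{16505}{2} \approx -8252.5$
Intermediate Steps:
$j{\left(T \right)} = T^{2}$
$p = \frac{1}{2}$ ($p = \frac{1}{-2 + 2^{2}} = \frac{1}{-2 + 4} = \frac{1}{2} \approx 0.5$)
$u{\left(q \right)} = \frac{1}{2} + q$
$u{\left(O{\left(-3,-3 \right)} \right)} 3301 = \left(\frac{1}{2} - 3\right) 3301 = \left(- \frac{5}{2}\right) 3301 = - \frac{16505}{2}$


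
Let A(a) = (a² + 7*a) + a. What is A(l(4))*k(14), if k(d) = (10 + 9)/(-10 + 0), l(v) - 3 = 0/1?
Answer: -627/10 ≈ -62.700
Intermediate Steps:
l(v) = 3 (l(v) = 3 + 0/1 = 3 + 0*1 = 3 + 0 = 3)
A(a) = a² + 8*a
k(d) = -19/10 (k(d) = 19/(-10) = 19*(-⅒) = -19/10)
A(l(4))*k(14) = (3*(8 + 3))*(-19/10) = (3*11)*(-19/10) = 33*(-19/10) = -627/10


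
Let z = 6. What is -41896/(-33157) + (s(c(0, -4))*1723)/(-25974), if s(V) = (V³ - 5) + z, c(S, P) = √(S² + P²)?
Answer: -201939347/66247686 ≈ -3.0482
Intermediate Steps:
c(S, P) = √(P² + S²)
s(V) = 1 + V³ (s(V) = (V³ - 5) + 6 = (-5 + V³) + 6 = 1 + V³)
-41896/(-33157) + (s(c(0, -4))*1723)/(-25974) = -41896/(-33157) + ((1 + (√((-4)² + 0²))³)*1723)/(-25974) = -41896*(-1/33157) + ((1 + (√(16 + 0))³)*1723)*(-1/25974) = 41896/33157 + ((1 + (√16)³)*1723)*(-1/25974) = 41896/33157 + ((1 + 4³)*1723)*(-1/25974) = 41896/33157 + ((1 + 64)*1723)*(-1/25974) = 41896/33157 + (65*1723)*(-1/25974) = 41896/33157 + 111995*(-1/25974) = 41896/33157 - 8615/1998 = -201939347/66247686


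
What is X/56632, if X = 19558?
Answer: 9779/28316 ≈ 0.34535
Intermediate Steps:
X/56632 = 19558/56632 = 19558*(1/56632) = 9779/28316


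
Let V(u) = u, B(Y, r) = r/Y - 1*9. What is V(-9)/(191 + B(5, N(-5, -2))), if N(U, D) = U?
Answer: -9/181 ≈ -0.049724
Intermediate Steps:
B(Y, r) = -9 + r/Y (B(Y, r) = r/Y - 9 = -9 + r/Y)
V(-9)/(191 + B(5, N(-5, -2))) = -9/(191 + (-9 - 5/5)) = -9/(191 + (-9 - 5*1/5)) = -9/(191 + (-9 - 1)) = -9/(191 - 10) = -9/181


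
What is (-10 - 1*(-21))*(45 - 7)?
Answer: 418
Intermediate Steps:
(-10 - 1*(-21))*(45 - 7) = (-10 + 21)*38 = 11*38 = 418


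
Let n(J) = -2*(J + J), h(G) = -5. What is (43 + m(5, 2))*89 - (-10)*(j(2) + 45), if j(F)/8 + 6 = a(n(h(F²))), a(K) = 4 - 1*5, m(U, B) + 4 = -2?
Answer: 3183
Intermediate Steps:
n(J) = -4*J
m(U, B) = -6 (m(U, B) = -4 - 2 = -6)
a(K) = -1 (a(K) = 4 - 5 = -1)
j(F) = -56 (j(F) = -48 + 8*(-1) = -48 - 8 = -56)
(43 + m(5, 2))*89 - (-10)*(j(2) + 45) = (43 - 6)*89 - (-10)*(-56 + 45) = 37*89 - (-10)*(-11) = 3293 - 1*110 = 3293 - 110 = 3183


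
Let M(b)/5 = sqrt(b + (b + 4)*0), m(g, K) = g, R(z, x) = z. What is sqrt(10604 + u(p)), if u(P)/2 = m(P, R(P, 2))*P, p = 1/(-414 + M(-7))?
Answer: sqrt(6)*sqrt((302604581 - 7316760*I*sqrt(7))/(171221 - 4140*I*sqrt(7))) ≈ 102.98 + 3.6133e-9*I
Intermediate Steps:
M(b) = 5*sqrt(b) (M(b) = 5*sqrt(b + (b + 4)*0) = 5*sqrt(b + (4 + b)*0) = 5*sqrt(b + 0) = 5*sqrt(b))
p = 1/(-414 + 5*I*sqrt(7)) (p = 1/(-414 + 5*sqrt(-7)) = 1/(-414 + 5*(I*sqrt(7))) = 1/(-414 + 5*I*sqrt(7)) ≈ -0.002413 - 7.7104e-5*I)
u(P) = 2*P**2 (u(P) = 2*(P*P) = 2*P**2)
sqrt(10604 + u(p)) = sqrt(10604 + 2*(-414/171571 - 5*I*sqrt(7)/171571)**2)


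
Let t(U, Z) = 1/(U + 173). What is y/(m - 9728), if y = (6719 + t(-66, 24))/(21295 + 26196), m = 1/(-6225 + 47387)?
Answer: -29592761308/2034769041388095 ≈ -1.4544e-5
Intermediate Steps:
m = 1/41162 ≈ 2.4294e-5
t(U, Z) = 1/(173 + U)
y = 718934/5081537 (y = (6719 + 1/(173 - 66))/(21295 + 26196) = (6719 + 1/107)/47491 = (6719 + 1/107)*(1/47491) = (718934/107)*(1/47491) = 718934/5081537 ≈ 0.14148)
y/(m - 9728) = 718934/(5081537*(1/41162 - 9728)) = 718934/(5081537*(-400423935/41162)) = (718934/5081537)*(-41162/400423935) = -29592761308/2034769041388095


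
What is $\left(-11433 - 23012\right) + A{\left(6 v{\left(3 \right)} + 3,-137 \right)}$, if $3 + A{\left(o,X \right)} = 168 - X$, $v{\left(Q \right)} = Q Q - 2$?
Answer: $-34143$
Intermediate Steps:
$v{\left(Q \right)} = -2 + Q^{2}$ ($v{\left(Q \right)} = Q^{2} - 2 = -2 + Q^{2}$)
$A{\left(o,X \right)} = 165 - X$ ($A{\left(o,X \right)} = -3 - \left(-168 + X\right) = 165 - X$)
$\left(-11433 - 23012\right) + A{\left(6 v{\left(3 \right)} + 3,-137 \right)} = \left(-11433 - 23012\right) + \left(165 - -137\right) = -34445 + \left(165 + 137\right) = -34445 + 302 = -34143$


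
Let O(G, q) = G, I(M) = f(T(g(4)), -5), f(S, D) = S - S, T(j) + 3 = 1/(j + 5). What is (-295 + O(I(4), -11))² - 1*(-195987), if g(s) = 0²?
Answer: 283012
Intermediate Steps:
g(s) = 0
T(j) = -3 + 1/(5 + j) (T(j) = -3 + 1/(j + 5) = -3 + 1/(5 + j))
f(S, D) = 0
I(M) = 0
(-295 + O(I(4), -11))² - 1*(-195987) = (-295 + 0)² - 1*(-195987) = (-295)² + 195987 = 87025 + 195987 = 283012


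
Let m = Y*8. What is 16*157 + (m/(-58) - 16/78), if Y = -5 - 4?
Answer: 2842244/1131 ≈ 2513.0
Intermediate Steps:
Y = -9
m = -72 (m = -9*8 = -72)
16*157 + (m/(-58) - 16/78) = 16*157 + (-72/(-58) - 16/78) = 2512 + (-72*(-1/58) - 16*1/78) = 2512 + (36/29 - 8/39) = 2512 + 1172/1131 = 2842244/1131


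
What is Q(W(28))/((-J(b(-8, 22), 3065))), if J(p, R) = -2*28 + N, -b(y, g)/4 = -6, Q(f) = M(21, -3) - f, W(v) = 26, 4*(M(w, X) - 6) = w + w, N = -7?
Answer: -19/126 ≈ -0.15079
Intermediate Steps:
M(w, X) = 6 + w/2 (M(w, X) = 6 + (w + w)/4 = 6 + (2*w)/4 = 6 + w/2)
Q(f) = 33/2 - f (Q(f) = (6 + (1/2)*21) - f = (6 + 21/2) - f = 33/2 - f)
b(y, g) = 24 (b(y, g) = -4*(-6) = 24)
J(p, R) = -63 (J(p, R) = -2*28 - 7 = -56 - 7 = -63)
Q(W(28))/((-J(b(-8, 22), 3065))) = (33/2 - 1*26)/((-1*(-63))) = (33/2 - 26)/63 = -19/2*1/63 = -19/126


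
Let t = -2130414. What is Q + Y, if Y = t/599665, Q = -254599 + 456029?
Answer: 10980762776/54515 ≈ 2.0143e+5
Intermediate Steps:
Q = 201430
Y = -193674/54515 (Y = -2130414/599665 = -2130414*1/599665 = -193674/54515 ≈ -3.5527)
Q + Y = 201430 - 193674/54515 = 10980762776/54515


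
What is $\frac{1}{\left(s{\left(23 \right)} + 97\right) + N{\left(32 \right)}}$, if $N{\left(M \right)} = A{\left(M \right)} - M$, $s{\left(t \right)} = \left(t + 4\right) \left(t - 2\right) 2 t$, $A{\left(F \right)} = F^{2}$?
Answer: $\frac{1}{27171} \approx 3.6804 \cdot 10^{-5}$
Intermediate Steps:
$s{\left(t \right)} = 2 t \left(-2 + t\right) \left(4 + t\right)$ ($s{\left(t \right)} = \left(4 + t\right) \left(-2 + t\right) 2 t = \left(-2 + t\right) \left(4 + t\right) 2 t = 2 \left(-2 + t\right) \left(4 + t\right) t = 2 t \left(-2 + t\right) \left(4 + t\right)$)
$N{\left(M \right)} = M^{2} - M$
$\frac{1}{\left(s{\left(23 \right)} + 97\right) + N{\left(32 \right)}} = \frac{1}{\left(2 \cdot 23 \left(-8 + 23^{2} + 2 \cdot 23\right) + 97\right) + 32 \left(-1 + 32\right)} = \frac{1}{\left(2 \cdot 23 \left(-8 + 529 + 46\right) + 97\right) + 32 \cdot 31} = \frac{1}{\left(2 \cdot 23 \cdot 567 + 97\right) + 992} = \frac{1}{\left(26082 + 97\right) + 992} = \frac{1}{26179 + 992} = \frac{1}{27171}$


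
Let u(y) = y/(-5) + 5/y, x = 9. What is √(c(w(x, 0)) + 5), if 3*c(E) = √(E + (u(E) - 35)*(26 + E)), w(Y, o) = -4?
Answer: √(500 + 10*I*√8710)/10 ≈ 2.7917 + 1.6715*I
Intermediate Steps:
u(y) = 5/y - y/5 (u(y) = y*(-⅕) + 5/y = -y/5 + 5/y = 5/y - y/5)
c(E) = √(E + (26 + E)*(-35 + 5/E - E/5))/3 (c(E) = √(E + ((5/E - E/5) - 35)*(26 + E))/3 = √(E + (-35 + 5/E - E/5)*(26 + E))/3 = √(E + (26 + E)*(-35 + 5/E - E/5))/3)
√(c(w(x, 0)) + 5) = √(√(-22625 - 980*(-4) - 5*(-4)² + 3250/(-4))/15 + 5) = √(√(-22625 + 3920 - 5*16 + 3250*(-¼))/15 + 5) = √(√(-22625 + 3920 - 80 - 1625/2)/15 + 5) = √(√(-39195/2)/15 + 5) = √((3*I*√8710/2)/15 + 5) = √(I*√8710/10 + 5) = √(5 + I*√8710/10)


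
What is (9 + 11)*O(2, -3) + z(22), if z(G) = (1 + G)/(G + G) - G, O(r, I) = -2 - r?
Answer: -4465/44 ≈ -101.48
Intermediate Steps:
z(G) = -G + (1 + G)/(2*G) (z(G) = (1 + G)/((2*G)) - G = (1 + G)*(1/(2*G)) - G = (1 + G)/(2*G) - G = -G + (1 + G)/(2*G))
(9 + 11)*O(2, -3) + z(22) = (9 + 11)*(-2 - 1*2) + (½ + (½)/22 - 1*22) = 20*(-2 - 2) + (½ + (½)*(1/22) - 22) = 20*(-4) + (½ + 1/44 - 22) = -80 - 945/44 = -4465/44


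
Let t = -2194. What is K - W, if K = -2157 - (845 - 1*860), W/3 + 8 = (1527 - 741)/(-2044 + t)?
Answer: -4486863/2119 ≈ -2117.4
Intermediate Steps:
W = -52035/2119 (W = -24 + 3*((1527 - 741)/(-2044 - 2194)) = -24 + 3*(786/(-4238)) = -24 + 3*(786*(-1/4238)) = -24 + 3*(-393/2119) = -24 - 1179/2119 = -52035/2119 ≈ -24.556)
K = -2142 (K = -2157 - (845 - 860) = -2157 - 1*(-15) = -2157 + 15 = -2142)
K - W = -2142 - 1*(-52035/2119) = -2142 + 52035/2119 = -4486863/2119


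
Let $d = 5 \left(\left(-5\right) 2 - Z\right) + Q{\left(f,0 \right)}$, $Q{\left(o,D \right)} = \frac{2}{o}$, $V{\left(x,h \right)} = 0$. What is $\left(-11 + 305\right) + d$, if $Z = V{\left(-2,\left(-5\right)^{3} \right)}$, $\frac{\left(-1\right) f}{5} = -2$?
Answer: $\frac{1221}{5} \approx 244.2$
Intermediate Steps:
$f = 10$ ($f = \left(-5\right) \left(-2\right) = 10$)
$Z = 0$
$d = - \frac{249}{5}$ ($d = 5 \left(\left(-5\right) 2 - 0\right) + \frac{2}{10} = 5 \left(-10 + 0\right) + 2 \cdot \frac{1}{10} = 5 \left(-10\right) + \frac{1}{5} = -50 + \frac{1}{5} = - \frac{249}{5} \approx -49.8$)
$\left(-11 + 305\right) + d = \left(-11 + 305\right) - \frac{249}{5} = 294 - \frac{249}{5} = \frac{1221}{5}$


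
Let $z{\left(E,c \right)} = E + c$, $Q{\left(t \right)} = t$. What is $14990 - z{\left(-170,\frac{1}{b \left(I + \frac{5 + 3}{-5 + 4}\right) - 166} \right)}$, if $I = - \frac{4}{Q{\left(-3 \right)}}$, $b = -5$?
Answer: $\frac{6033683}{398} \approx 15160.0$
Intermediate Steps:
$I = \frac{4}{3}$ ($I = - \frac{4}{-3} = \left(-4\right) \left(- \frac{1}{3}\right) = \frac{4}{3} \approx 1.3333$)
$14990 - z{\left(-170,\frac{1}{b \left(I + \frac{5 + 3}{-5 + 4}\right) - 166} \right)} = 14990 - \left(-170 + \frac{1}{- 5 \left(\frac{4}{3} + \frac{5 + 3}{-5 + 4}\right) - 166}\right) = 14990 - \left(-170 + \frac{1}{- 5 \left(\frac{4}{3} + \frac{8}{-1}\right) - 166}\right) = 14990 - \left(-170 + \frac{1}{- 5 \left(\frac{4}{3} + 8 \left(-1\right)\right) - 166}\right) = 14990 - \left(-170 + \frac{1}{- 5 \left(\frac{4}{3} - 8\right) - 166}\right) = 14990 - \left(-170 + \frac{1}{\left(-5\right) \left(- \frac{20}{3}\right) - 166}\right) = 14990 - \left(-170 + \frac{1}{\frac{100}{3} - 166}\right) = 14990 - \left(-170 + \frac{1}{- \frac{398}{3}}\right) = 14990 - \left(-170 - \frac{3}{398}\right) = 14990 - - \frac{67663}{398} = 14990 + \frac{67663}{398} = \frac{6033683}{398}$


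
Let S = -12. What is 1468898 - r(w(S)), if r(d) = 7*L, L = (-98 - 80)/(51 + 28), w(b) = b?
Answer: 116044188/79 ≈ 1.4689e+6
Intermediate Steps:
L = -178/79 ≈ -2.2532
r(d) = -1246/79 (r(d) = 7*(-178/79) = -1246/79)
1468898 - r(w(S)) = 1468898 - 1*(-1246/79) = 1468898 + 1246/79 = 116044188/79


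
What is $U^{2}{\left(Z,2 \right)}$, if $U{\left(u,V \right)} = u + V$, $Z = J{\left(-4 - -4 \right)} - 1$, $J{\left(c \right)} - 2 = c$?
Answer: $9$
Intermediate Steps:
$J{\left(c \right)} = 2 + c$
$Z = 1$ ($Z = \left(2 - 0\right) - 1 = \left(2 + \left(-4 + 4\right)\right) - 1 = \left(2 + 0\right) - 1 = 2 - 1 = 1$)
$U{\left(u,V \right)} = V + u$
$U^{2}{\left(Z,2 \right)} = \left(2 + 1\right)^{2} = 3^{2} = 9$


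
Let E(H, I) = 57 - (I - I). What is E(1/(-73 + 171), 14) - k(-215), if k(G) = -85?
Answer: 142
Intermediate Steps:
E(H, I) = 57 (E(H, I) = 57 - 1*0 = 57 + 0 = 57)
E(1/(-73 + 171), 14) - k(-215) = 57 - 1*(-85) = 57 + 85 = 142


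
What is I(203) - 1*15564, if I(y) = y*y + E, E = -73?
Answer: 25572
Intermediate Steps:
I(y) = -73 + y**2 (I(y) = y*y - 73 = y**2 - 73 = -73 + y**2)
I(203) - 1*15564 = (-73 + 203**2) - 1*15564 = (-73 + 41209) - 15564 = 41136 - 15564 = 25572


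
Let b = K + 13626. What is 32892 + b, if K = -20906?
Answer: 25612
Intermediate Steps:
b = -7280 (b = -20906 + 13626 = -7280)
32892 + b = 32892 - 7280 = 25612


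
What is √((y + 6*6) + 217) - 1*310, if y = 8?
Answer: -310 + 3*√29 ≈ -293.84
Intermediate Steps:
√((y + 6*6) + 217) - 1*310 = √((8 + 6*6) + 217) - 1*310 = √((8 + 36) + 217) - 310 = √(44 + 217) - 310 = √261 - 310 = 3*√29 - 310 = -310 + 3*√29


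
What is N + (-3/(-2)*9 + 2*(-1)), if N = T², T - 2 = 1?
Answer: 41/2 ≈ 20.500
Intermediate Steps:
T = 3 (T = 2 + 1 = 3)
N = 9 (N = 3² = 9)
N + (-3/(-2)*9 + 2*(-1)) = 9 + (-3/(-2)*9 + 2*(-1)) = 9 + (-3*(-½)*9 - 2) = 9 + ((3/2)*9 - 2) = 9 + (27/2 - 2) = 9 + 23/2 = 41/2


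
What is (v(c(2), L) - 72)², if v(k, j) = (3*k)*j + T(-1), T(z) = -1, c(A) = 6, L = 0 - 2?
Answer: 11881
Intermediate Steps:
L = -2
v(k, j) = -1 + 3*j*k (v(k, j) = (3*k)*j - 1 = 3*j*k - 1 = -1 + 3*j*k)
(v(c(2), L) - 72)² = ((-1 + 3*(-2)*6) - 72)² = ((-1 - 36) - 72)² = (-37 - 72)² = (-109)² = 11881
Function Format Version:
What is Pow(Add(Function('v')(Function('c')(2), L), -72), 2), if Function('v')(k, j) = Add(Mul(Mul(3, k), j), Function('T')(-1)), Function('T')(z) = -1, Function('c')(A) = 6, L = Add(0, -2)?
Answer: 11881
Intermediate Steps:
L = -2
Function('v')(k, j) = Add(-1, Mul(3, j, k)) (Function('v')(k, j) = Add(Mul(Mul(3, k), j), -1) = Add(Mul(3, j, k), -1) = Add(-1, Mul(3, j, k)))
Pow(Add(Function('v')(Function('c')(2), L), -72), 2) = Pow(Add(Add(-1, Mul(3, -2, 6)), -72), 2) = Pow(Add(Add(-1, -36), -72), 2) = Pow(Add(-37, -72), 2) = Pow(-109, 2) = 11881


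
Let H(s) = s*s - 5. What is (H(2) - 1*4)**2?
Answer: 25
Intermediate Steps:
H(s) = -5 + s**2 (H(s) = s**2 - 5 = -5 + s**2)
(H(2) - 1*4)**2 = ((-5 + 2**2) - 1*4)**2 = ((-5 + 4) - 4)**2 = (-1 - 4)**2 = (-5)**2 = 25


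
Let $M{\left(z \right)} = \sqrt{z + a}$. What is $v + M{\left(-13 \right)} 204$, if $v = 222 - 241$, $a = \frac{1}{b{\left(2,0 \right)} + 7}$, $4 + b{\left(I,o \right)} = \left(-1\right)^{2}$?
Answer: $-19 + 102 i \sqrt{51} \approx -19.0 + 728.43 i$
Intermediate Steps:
$b{\left(I,o \right)} = -3$ ($b{\left(I,o \right)} = -4 + \left(-1\right)^{2} = -4 + 1 = -3$)
$a = \frac{1}{4}$ ($a = \frac{1}{-3 + 7} = \frac{1}{4} \approx 0.25$)
$v = -19$ ($v = 222 - 241 = -19$)
$M{\left(z \right)} = \sqrt{\frac{1}{4} + z}$ ($M{\left(z \right)} = \sqrt{z + \frac{1}{4}} = \sqrt{\frac{1}{4} + z}$)
$v + M{\left(-13 \right)} 204 = -19 + \frac{\sqrt{1 + 4 \left(-13\right)}}{2} \cdot 204 = -19 + \frac{\sqrt{1 - 52}}{2} \cdot 204 = -19 + \frac{\sqrt{-51}}{2} \cdot 204 = -19 + \frac{i \sqrt{51}}{2} \cdot 204 = -19 + 102 i \sqrt{51}$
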